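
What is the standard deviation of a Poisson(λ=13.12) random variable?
3.6222

We have X ~ Poisson(λ=13.12).

For a Poisson distribution with λ=13.12:
σ = √Var(X) = 3.6222

The standard deviation is the square root of the variance.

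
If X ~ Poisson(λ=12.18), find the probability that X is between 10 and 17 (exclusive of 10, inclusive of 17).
0.601229

We have X ~ Poisson(λ=12.18).

To find P(10 < X ≤ 17), we use:
P(10 < X ≤ 17) = P(X ≤ 17) - P(X ≤ 10)
                 = F(17) - F(10)
                 = 0.929875 - 0.328646
                 = 0.601229

So there's approximately a 60.1% chance that X falls in this range.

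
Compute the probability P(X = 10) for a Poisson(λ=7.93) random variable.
0.097502

We have X ~ Poisson(λ=7.93).

For a Poisson distribution, the PMF gives us the probability of each outcome.

Using the PMF formula:
P(X = 10) = 0.097502

Rounded to 4 decimal places: 0.0975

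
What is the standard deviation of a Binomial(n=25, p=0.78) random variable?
2.0712

We have X ~ Binomial(n=25, p=0.78).

For a Binomial distribution with n=25, p=0.78:
σ = √Var(X) = 2.0712

The standard deviation is the square root of the variance.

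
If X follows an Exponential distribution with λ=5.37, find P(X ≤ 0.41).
0.889385

We have X ~ Exponential(λ=5.37).

The CDF gives us P(X ≤ k).

Using the CDF:
P(X ≤ 0.41) = 0.889385

This means there's approximately a 88.9% chance that X is at most 0.41.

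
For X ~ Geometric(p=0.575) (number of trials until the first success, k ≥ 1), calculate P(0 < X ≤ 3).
0.923234

We have X ~ Geometric(p=0.575) (number of trials until the first success, k ≥ 1).

To find P(0 < X ≤ 3), we use:
P(0 < X ≤ 3) = P(X ≤ 3) - P(X ≤ 0)
                 = F(3) - F(0)
                 = 0.923234 - 0.000000
                 = 0.923234

So there's approximately a 92.3% chance that X falls in this range.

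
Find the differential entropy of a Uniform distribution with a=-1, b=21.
3.0910 nats

We have X ~ Uniform(a=-1, b=21).

The differential entropy measures the uncertainty or information content of the distribution.

For a Uniform distribution with a=-1, b=21:
h(X) = 3.0910 nats

(In bits, this would be 4.4594 bits.)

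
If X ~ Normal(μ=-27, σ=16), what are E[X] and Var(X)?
E[X] = -27.0000, Var(X) = 256.0000

We have X ~ Normal(μ=-27, σ=16).

For a Normal distribution with μ=-27, σ=16:

Expected value:
E[X] = -27.0000

Variance:
Var(X) = 256.0000

Standard deviation:
σ = √Var(X) = 16.0000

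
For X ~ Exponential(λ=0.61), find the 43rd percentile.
0.9215

We have X ~ Exponential(λ=0.61).

We want to find x such that P(X ≤ x) = 0.43.

This is the 43rd percentile, which means 43% of values fall below this point.

Using the inverse CDF (quantile function):
x = F⁻¹(0.43) = 0.9215

Verification: P(X ≤ 0.9215) = 0.43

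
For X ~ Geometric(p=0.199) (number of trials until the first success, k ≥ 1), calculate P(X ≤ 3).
0.486078

We have X ~ Geometric(p=0.199) (number of trials until the first success, k ≥ 1).

The CDF gives us P(X ≤ k).

Using the CDF:
P(X ≤ 3) = 0.486078

This means there's approximately a 48.6% chance that X is at most 3.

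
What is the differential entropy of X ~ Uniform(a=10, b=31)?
3.0445 nats

We have X ~ Uniform(a=10, b=31).

The differential entropy measures the uncertainty or information content of the distribution.

For a Uniform distribution with a=10, b=31:
h(X) = 3.0445 nats

(In bits, this would be 4.3923 bits.)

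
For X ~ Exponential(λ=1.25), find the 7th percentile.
0.0581

We have X ~ Exponential(λ=1.25).

We want to find x such that P(X ≤ x) = 0.07.

This is the 7th percentile, which means 7% of values fall below this point.

Using the inverse CDF (quantile function):
x = F⁻¹(0.07) = 0.0581

Verification: P(X ≤ 0.0581) = 0.07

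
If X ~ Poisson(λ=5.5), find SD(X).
2.3452

We have X ~ Poisson(λ=5.5).

For a Poisson distribution with λ=5.5:
σ = √Var(X) = 2.3452

The standard deviation is the square root of the variance.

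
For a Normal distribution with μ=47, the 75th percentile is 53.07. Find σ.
σ = 8.9994

For X ~ Normal(μ, σ), the p-th percentile satisfies x = μ + z_p × σ,
where z_p = Φ⁻¹(p) is the standard normal quantile.

Step 1: z_{0.75} = Φ⁻¹(0.75) = 0.6745

Step 2: Solve for σ:
53.07 = 47 + 0.6745 × σ
σ = (53.07 - 47) / 0.6745
σ = 6.07 / 0.6745
σ = 8.9994

Verification: μ + z × σ = 47 + 0.6745 × 8.9994 = 53.07 ✓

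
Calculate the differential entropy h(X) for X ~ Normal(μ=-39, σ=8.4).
3.5472 nats

We have X ~ Normal(μ=-39, σ=8.4).

The differential entropy measures the uncertainty or information content of the distribution.

For a Normal distribution with μ=-39, σ=8.4:
h(X) = 3.5472 nats

(In bits, this would be 5.1175 bits.)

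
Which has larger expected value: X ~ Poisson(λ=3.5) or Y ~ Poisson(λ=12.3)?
Y has larger mean (12.3000 > 3.5000)

Compute the expected value for each distribution:

X ~ Poisson(λ=3.5):
E[X] = 3.5000

Y ~ Poisson(λ=12.3):
E[Y] = 12.3000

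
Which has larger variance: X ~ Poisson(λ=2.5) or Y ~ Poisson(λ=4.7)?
Y has larger variance (4.7000 > 2.5000)

Compute the variance for each distribution:

X ~ Poisson(λ=2.5):
Var(X) = 2.5000

Y ~ Poisson(λ=4.7):
Var(Y) = 4.7000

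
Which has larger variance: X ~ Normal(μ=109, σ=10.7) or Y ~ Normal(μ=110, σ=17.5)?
Y has larger variance (306.2500 > 114.4900)

Compute the variance for each distribution:

X ~ Normal(μ=109, σ=10.7):
Var(X) = 114.4900

Y ~ Normal(μ=110, σ=17.5):
Var(Y) = 306.2500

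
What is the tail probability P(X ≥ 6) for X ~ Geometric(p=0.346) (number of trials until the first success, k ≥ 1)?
0.119643

We have X ~ Geometric(p=0.346) (number of trials until the first success, k ≥ 1).

For discrete distributions, P(X ≥ 6) = 1 - P(X ≤ 5).

P(X ≤ 5) = 0.880357
P(X ≥ 6) = 1 - 0.880357 = 0.119643

So there's approximately a 12.0% chance that X is at least 6.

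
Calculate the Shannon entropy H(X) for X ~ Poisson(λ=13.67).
2.7202 nats

We have X ~ Poisson(λ=13.67).

The Shannon entropy measures the uncertainty or information content of the distribution.

For a Poisson distribution with λ=13.67:
H(X) = 2.7202 nats

(In bits, this would be 3.9244 bits.)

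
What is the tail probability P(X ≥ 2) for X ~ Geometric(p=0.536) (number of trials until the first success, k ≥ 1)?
0.464000

We have X ~ Geometric(p=0.536) (number of trials until the first success, k ≥ 1).

For discrete distributions, P(X ≥ 2) = 1 - P(X ≤ 1).

P(X ≤ 1) = 0.536000
P(X ≥ 2) = 1 - 0.536000 = 0.464000

So there's approximately a 46.4% chance that X is at least 2.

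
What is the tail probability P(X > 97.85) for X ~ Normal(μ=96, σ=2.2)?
0.200199

We have X ~ Normal(μ=96, σ=2.2).

P(X > 97.85) = 1 - P(X ≤ 97.85)
                = 1 - F(97.85)
                = 1 - 0.799801
                = 0.200199

So there's approximately a 20.0% chance that X exceeds 97.85.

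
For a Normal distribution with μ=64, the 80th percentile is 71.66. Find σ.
σ = 9.1015

For X ~ Normal(μ, σ), the p-th percentile satisfies x = μ + z_p × σ,
where z_p = Φ⁻¹(p) is the standard normal quantile.

Step 1: z_{0.8} = Φ⁻¹(0.8) = 0.8416

Step 2: Solve for σ:
71.66 = 64 + 0.8416 × σ
σ = (71.66 - 64) / 0.8416
σ = 7.66 / 0.8416
σ = 9.1015

Verification: μ + z × σ = 64 + 0.8416 × 9.1015 = 71.66 ✓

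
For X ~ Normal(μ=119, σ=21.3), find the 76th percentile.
134.0442

We have X ~ Normal(μ=119, σ=21.3).

We want to find x such that P(X ≤ x) = 0.76.

This is the 76th percentile, which means 76% of values fall below this point.

Using the inverse CDF (quantile function):
x = F⁻¹(0.76) = 134.0442

Verification: P(X ≤ 134.0442) = 0.76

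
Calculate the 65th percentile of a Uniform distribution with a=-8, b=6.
1.1000

We have X ~ Uniform(a=-8, b=6).

We want to find x such that P(X ≤ x) = 0.65.

This is the 65th percentile, which means 65% of values fall below this point.

Using the inverse CDF (quantile function):
x = F⁻¹(0.65) = 1.1000

Verification: P(X ≤ 1.1000) = 0.65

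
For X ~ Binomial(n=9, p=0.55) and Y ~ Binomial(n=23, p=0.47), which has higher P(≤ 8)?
X has higher probability (P(X ≤ 8) = 0.9954 > P(Y ≤ 8) = 0.1674)

Compute P(≤ 8) for each distribution:

X ~ Binomial(n=9, p=0.55):
P(X ≤ 8) = 0.9954

Y ~ Binomial(n=23, p=0.47):
P(Y ≤ 8) = 0.1674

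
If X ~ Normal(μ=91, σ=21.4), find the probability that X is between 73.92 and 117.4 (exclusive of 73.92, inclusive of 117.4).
0.678935

We have X ~ Normal(μ=91, σ=21.4).

To find P(73.92 < X ≤ 117.4), we use:
P(73.92 < X ≤ 117.4) = P(X ≤ 117.4) - P(X ≤ 73.92)
                 = F(117.4) - F(73.92)
                 = 0.891332 - 0.212397
                 = 0.678935

So there's approximately a 67.9% chance that X falls in this range.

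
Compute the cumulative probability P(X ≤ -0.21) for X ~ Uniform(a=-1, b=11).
0.065833

We have X ~ Uniform(a=-1, b=11).

The CDF gives us P(X ≤ k).

Using the CDF:
P(X ≤ -0.21) = 0.065833

This means there's approximately a 6.6% chance that X is at most -0.21.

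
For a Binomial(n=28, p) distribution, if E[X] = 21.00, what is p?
p = 0.75

For a Binomial(n, p) distribution:
E[X] = n × p

Given n = 28 and E[X] = 21.00:
21.00 = 28 × p
p = 21.00 / 28 = 0.75

Verification: Binomial(28, 0.75) has E[X] = 21.00 ✓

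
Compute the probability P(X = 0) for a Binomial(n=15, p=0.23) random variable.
0.019832

We have X ~ Binomial(n=15, p=0.23).

For a Binomial distribution, the PMF gives us the probability of each outcome.

Using the PMF formula:
P(X = 0) = 0.019832

Rounded to 4 decimal places: 0.0198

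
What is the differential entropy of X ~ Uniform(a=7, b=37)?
3.4012 nats

We have X ~ Uniform(a=7, b=37).

The differential entropy measures the uncertainty or information content of the distribution.

For a Uniform distribution with a=7, b=37:
h(X) = 3.4012 nats

(In bits, this would be 4.9069 bits.)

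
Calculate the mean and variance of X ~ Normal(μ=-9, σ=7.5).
E[X] = -9.0000, Var(X) = 56.2500

We have X ~ Normal(μ=-9, σ=7.5).

For a Normal distribution with μ=-9, σ=7.5:

Expected value:
E[X] = -9.0000

Variance:
Var(X) = 56.2500

Standard deviation:
σ = √Var(X) = 7.5000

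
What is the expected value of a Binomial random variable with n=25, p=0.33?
8.2500

We have X ~ Binomial(n=25, p=0.33).

For a Binomial distribution with n=25, p=0.33:
E[X] = 8.2500

This is the expected (average) value of X.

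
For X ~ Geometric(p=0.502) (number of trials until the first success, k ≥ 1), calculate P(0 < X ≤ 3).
0.876494

We have X ~ Geometric(p=0.502) (number of trials until the first success, k ≥ 1).

To find P(0 < X ≤ 3), we use:
P(0 < X ≤ 3) = P(X ≤ 3) - P(X ≤ 0)
                 = F(3) - F(0)
                 = 0.876494 - 0.000000
                 = 0.876494

So there's approximately a 87.6% chance that X falls in this range.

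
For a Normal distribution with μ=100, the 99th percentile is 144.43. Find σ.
σ = 19.0986

For X ~ Normal(μ, σ), the p-th percentile satisfies x = μ + z_p × σ,
where z_p = Φ⁻¹(p) is the standard normal quantile.

Step 1: z_{0.99} = Φ⁻¹(0.99) = 2.3263

Step 2: Solve for σ:
144.43 = 100 + 2.3263 × σ
σ = (144.43 - 100) / 2.3263
σ = 44.43 / 2.3263
σ = 19.0986

Verification: μ + z × σ = 100 + 2.3263 × 19.0986 = 144.43 ✓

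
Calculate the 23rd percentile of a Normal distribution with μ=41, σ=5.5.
36.9363

We have X ~ Normal(μ=41, σ=5.5).

We want to find x such that P(X ≤ x) = 0.23.

This is the 23rd percentile, which means 23% of values fall below this point.

Using the inverse CDF (quantile function):
x = F⁻¹(0.23) = 36.9363

Verification: P(X ≤ 36.9363) = 0.23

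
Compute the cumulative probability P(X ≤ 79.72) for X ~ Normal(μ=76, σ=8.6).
0.667332

We have X ~ Normal(μ=76, σ=8.6).

The CDF gives us P(X ≤ k).

Using the CDF:
P(X ≤ 79.72) = 0.667332

This means there's approximately a 66.7% chance that X is at most 79.72.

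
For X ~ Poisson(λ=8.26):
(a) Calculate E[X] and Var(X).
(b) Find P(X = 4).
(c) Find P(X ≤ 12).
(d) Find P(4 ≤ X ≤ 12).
(a) E[X] = 8.2600, Var(X) = 8.2600
(b) P(X = 4) = 0.050169
(c) P(X ≤ 12) = 0.922869
(d) P(4 ≤ X ≤ 12) = 0.887355

We have X ~ Poisson(λ=8.26).

(a) Moments:
E[X] = 8.2600
Var(X) = 8.2600
σ = √Var(X) = 2.8740

(b) Point probability using PMF:
P(X = 4) = 0.050169

(c) Cumulative probability using CDF:
P(X ≤ 12) = F(12) = 0.922869

(d) Range probability:
P(4 ≤ X ≤ 12) = P(X ≤ 12) - P(X ≤ 3)
                   = F(12) - F(3)
                   = 0.922869 - 0.035514
                   = 0.887355

This means approximately 88.7% of outcomes fall in the interval [4, 12].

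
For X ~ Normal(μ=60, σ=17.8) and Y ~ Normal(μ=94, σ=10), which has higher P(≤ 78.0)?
X has higher probability (P(X ≤ 78.0) = 0.8440 > P(Y ≤ 78.0) = 0.0548)

Compute P(≤ 78.0) for each distribution:

X ~ Normal(μ=60, σ=17.8):
P(X ≤ 78.0) = 0.8440

Y ~ Normal(μ=94, σ=10):
P(Y ≤ 78.0) = 0.0548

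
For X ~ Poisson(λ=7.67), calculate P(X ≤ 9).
0.756633

We have X ~ Poisson(λ=7.67).

The CDF gives us P(X ≤ k).

Using the CDF:
P(X ≤ 9) = 0.756633

This means there's approximately a 75.7% chance that X is at most 9.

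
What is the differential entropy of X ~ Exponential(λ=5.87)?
-0.7699 nats

We have X ~ Exponential(λ=5.87).

The differential entropy measures the uncertainty or information content of the distribution.

For an Exponential distribution with λ=5.87:
h(X) = -0.7699 nats

(In bits, this would be -1.1107 bits.)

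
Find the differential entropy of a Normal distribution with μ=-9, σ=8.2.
3.5231 nats

We have X ~ Normal(μ=-9, σ=8.2).

The differential entropy measures the uncertainty or information content of the distribution.

For a Normal distribution with μ=-9, σ=8.2:
h(X) = 3.5231 nats

(In bits, this would be 5.0827 bits.)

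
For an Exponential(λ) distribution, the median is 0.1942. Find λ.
λ = 3.5692

For X ~ Exponential(λ), the CDF is F(x) = 1 - e^(-λx).
The median m satisfies F(m) = 0.5:
1 - e^(-λm) = 0.5
e^(-λm) = 0.5
λm = ln(2)
m = ln(2) / λ

Given m = 0.1942:
λ = ln(2) / 0.1942 = 0.693147 / 0.1942 = 3.5692

Verification: ln(2) / 3.5692 = 0.1942 ✓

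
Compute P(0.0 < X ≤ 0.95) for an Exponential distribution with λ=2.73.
0.925242

We have X ~ Exponential(λ=2.73).

To find P(0.0 < X ≤ 0.95), we use:
P(0.0 < X ≤ 0.95) = P(X ≤ 0.95) - P(X ≤ 0.0)
                 = F(0.95) - F(0.0)
                 = 0.925242 - 0.000000
                 = 0.925242

So there's approximately a 92.5% chance that X falls in this range.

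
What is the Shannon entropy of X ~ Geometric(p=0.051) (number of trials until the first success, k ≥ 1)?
3.9500 nats

We have X ~ Geometric(p=0.051) (number of trials until the first success, k ≥ 1).

The Shannon entropy measures the uncertainty or information content of the distribution.

For a Geometric distribution with p=0.051 (number of trials until the first success, k ≥ 1):
H(X) = 3.9500 nats

(In bits, this would be 5.6986 bits.)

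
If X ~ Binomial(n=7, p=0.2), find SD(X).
1.0583

We have X ~ Binomial(n=7, p=0.2).

For a Binomial distribution with n=7, p=0.2:
σ = √Var(X) = 1.0583

The standard deviation is the square root of the variance.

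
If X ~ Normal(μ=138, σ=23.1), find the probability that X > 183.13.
0.025370

We have X ~ Normal(μ=138, σ=23.1).

P(X > 183.13) = 1 - P(X ≤ 183.13)
                = 1 - F(183.13)
                = 1 - 0.974630
                = 0.025370

So there's approximately a 2.5% chance that X exceeds 183.13.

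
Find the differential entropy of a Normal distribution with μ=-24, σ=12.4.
3.9366 nats

We have X ~ Normal(μ=-24, σ=12.4).

The differential entropy measures the uncertainty or information content of the distribution.

For a Normal distribution with μ=-24, σ=12.4:
h(X) = 3.9366 nats

(In bits, this would be 5.6794 bits.)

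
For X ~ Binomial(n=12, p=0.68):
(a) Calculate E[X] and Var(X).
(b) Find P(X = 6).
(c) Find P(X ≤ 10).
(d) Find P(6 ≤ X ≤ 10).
(a) E[X] = 8.1600, Var(X) = 2.6112
(b) P(X = 6) = 0.098090
(c) P(X ≤ 10) = 0.935026
(d) P(6 ≤ X ≤ 10) = 0.881016

We have X ~ Binomial(n=12, p=0.68).

(a) Moments:
E[X] = 8.1600
Var(X) = 2.6112
σ = √Var(X) = 1.6159

(b) Point probability using PMF:
P(X = 6) = 0.098090

(c) Cumulative probability using CDF:
P(X ≤ 10) = F(10) = 0.935026

(d) Range probability:
P(6 ≤ X ≤ 10) = P(X ≤ 10) - P(X ≤ 5)
                   = F(10) - F(5)
                   = 0.935026 - 0.054011
                   = 0.881016

This means approximately 88.1% of outcomes fall in the interval [6, 10].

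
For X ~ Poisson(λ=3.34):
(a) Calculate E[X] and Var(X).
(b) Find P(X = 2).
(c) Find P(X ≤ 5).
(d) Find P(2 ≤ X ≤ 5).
(a) E[X] = 3.3400, Var(X) = 3.3400
(b) P(X = 2) = 0.197660
(c) P(X ≤ 5) = 0.878016
(d) P(2 ≤ X ≤ 5) = 0.724220

We have X ~ Poisson(λ=3.34).

(a) Moments:
E[X] = 3.3400
Var(X) = 3.3400
σ = √Var(X) = 1.8276

(b) Point probability using PMF:
P(X = 2) = 0.197660

(c) Cumulative probability using CDF:
P(X ≤ 5) = F(5) = 0.878016

(d) Range probability:
P(2 ≤ X ≤ 5) = P(X ≤ 5) - P(X ≤ 1)
                   = F(5) - F(1)
                   = 0.878016 - 0.153796
                   = 0.724220

This means approximately 72.4% of outcomes fall in the interval [2, 5].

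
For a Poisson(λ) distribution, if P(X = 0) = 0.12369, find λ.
λ = 2.0900

For a Poisson(λ) distribution, the PMF at 0 is:
P(X = 0) = λ^0 e^(-λ) / 0! = e^(-λ)

Given P(X = 0) = 0.12369:
e^(-λ) = 0.12369
-λ = ln(0.12369)
λ = -ln(0.12369) = 2.0900

Verification: e^(-2.0900) = 0.12369 ✓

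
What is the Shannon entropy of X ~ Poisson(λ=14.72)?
2.7577 nats

We have X ~ Poisson(λ=14.72).

The Shannon entropy measures the uncertainty or information content of the distribution.

For a Poisson distribution with λ=14.72:
H(X) = 2.7577 nats

(In bits, this would be 3.9785 bits.)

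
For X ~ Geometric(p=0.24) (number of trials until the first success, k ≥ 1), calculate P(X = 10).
0.020302

We have X ~ Geometric(p=0.24) (number of trials until the first success, k ≥ 1).

For a Geometric distribution, the PMF gives us the probability of each outcome.

Using the PMF formula:
P(X = 10) = 0.020302

Rounded to 4 decimal places: 0.0203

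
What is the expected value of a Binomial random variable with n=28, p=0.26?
7.2800

We have X ~ Binomial(n=28, p=0.26).

For a Binomial distribution with n=28, p=0.26:
E[X] = 7.2800

This is the expected (average) value of X.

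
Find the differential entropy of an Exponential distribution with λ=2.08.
0.2676 nats

We have X ~ Exponential(λ=2.08).

The differential entropy measures the uncertainty or information content of the distribution.

For an Exponential distribution with λ=2.08:
h(X) = 0.2676 nats

(In bits, this would be 0.3861 bits.)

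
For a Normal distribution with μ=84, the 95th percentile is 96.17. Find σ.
σ = 7.3988

For X ~ Normal(μ, σ), the p-th percentile satisfies x = μ + z_p × σ,
where z_p = Φ⁻¹(p) is the standard normal quantile.

Step 1: z_{0.95} = Φ⁻¹(0.95) = 1.6449

Step 2: Solve for σ:
96.17 = 84 + 1.6449 × σ
σ = (96.17 - 84) / 1.6449
σ = 12.17 / 1.6449
σ = 7.3988

Verification: μ + z × σ = 84 + 1.6449 × 7.3988 = 96.17 ✓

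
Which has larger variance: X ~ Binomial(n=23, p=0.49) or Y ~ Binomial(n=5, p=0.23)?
X has larger variance (5.7477 > 0.8855)

Compute the variance for each distribution:

X ~ Binomial(n=23, p=0.49):
Var(X) = 5.7477

Y ~ Binomial(n=5, p=0.23):
Var(Y) = 0.8855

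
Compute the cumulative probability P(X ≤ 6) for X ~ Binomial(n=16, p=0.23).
0.946356

We have X ~ Binomial(n=16, p=0.23).

The CDF gives us P(X ≤ k).

Using the CDF:
P(X ≤ 6) = 0.946356

This means there's approximately a 94.6% chance that X is at most 6.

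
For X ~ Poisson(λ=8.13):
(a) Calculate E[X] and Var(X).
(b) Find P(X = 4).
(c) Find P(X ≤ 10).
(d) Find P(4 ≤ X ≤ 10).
(a) E[X] = 8.1300, Var(X) = 8.1300
(b) P(X = 4) = 0.053621
(c) P(X ≤ 10) = 0.802776
(d) P(4 ≤ X ≤ 10) = 0.763969

We have X ~ Poisson(λ=8.13).

(a) Moments:
E[X] = 8.1300
Var(X) = 8.1300
σ = √Var(X) = 2.8513

(b) Point probability using PMF:
P(X = 4) = 0.053621

(c) Cumulative probability using CDF:
P(X ≤ 10) = F(10) = 0.802776

(d) Range probability:
P(4 ≤ X ≤ 10) = P(X ≤ 10) - P(X ≤ 3)
                   = F(10) - F(3)
                   = 0.802776 - 0.038806
                   = 0.763969

This means approximately 76.4% of outcomes fall in the interval [4, 10].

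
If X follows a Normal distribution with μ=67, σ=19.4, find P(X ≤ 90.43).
0.886425

We have X ~ Normal(μ=67, σ=19.4).

The CDF gives us P(X ≤ k).

Using the CDF:
P(X ≤ 90.43) = 0.886425

This means there's approximately a 88.6% chance that X is at most 90.43.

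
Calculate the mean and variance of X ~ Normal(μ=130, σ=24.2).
E[X] = 130.0000, Var(X) = 585.6400

We have X ~ Normal(μ=130, σ=24.2).

For a Normal distribution with μ=130, σ=24.2:

Expected value:
E[X] = 130.0000

Variance:
Var(X) = 585.6400

Standard deviation:
σ = √Var(X) = 24.2000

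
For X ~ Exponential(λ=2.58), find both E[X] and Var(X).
E[X] = 0.3876, Var(X) = 0.1502

We have X ~ Exponential(λ=2.58).

For an Exponential distribution with λ=2.58:

Expected value:
E[X] = 0.3876

Variance:
Var(X) = 0.1502

Standard deviation:
σ = √Var(X) = 0.3876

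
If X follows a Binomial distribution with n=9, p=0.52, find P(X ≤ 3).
0.216144

We have X ~ Binomial(n=9, p=0.52).

The CDF gives us P(X ≤ k).

Using the CDF:
P(X ≤ 3) = 0.216144

This means there's approximately a 21.6% chance that X is at most 3.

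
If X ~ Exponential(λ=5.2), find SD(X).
0.1923

We have X ~ Exponential(λ=5.2).

For an Exponential distribution with λ=5.2:
σ = √Var(X) = 0.1923

The standard deviation is the square root of the variance.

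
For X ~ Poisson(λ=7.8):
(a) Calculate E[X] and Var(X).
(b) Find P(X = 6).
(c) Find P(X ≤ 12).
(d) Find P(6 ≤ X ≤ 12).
(a) E[X] = 7.8000, Var(X) = 7.8000
(b) P(X = 6) = 0.128156
(c) P(X ≤ 12) = 0.945351
(d) P(6 ≤ X ≤ 12) = 0.735100

We have X ~ Poisson(λ=7.8).

(a) Moments:
E[X] = 7.8000
Var(X) = 7.8000
σ = √Var(X) = 2.7928

(b) Point probability using PMF:
P(X = 6) = 0.128156

(c) Cumulative probability using CDF:
P(X ≤ 12) = F(12) = 0.945351

(d) Range probability:
P(6 ≤ X ≤ 12) = P(X ≤ 12) - P(X ≤ 5)
                   = F(12) - F(5)
                   = 0.945351 - 0.210251
                   = 0.735100

This means approximately 73.5% of outcomes fall in the interval [6, 12].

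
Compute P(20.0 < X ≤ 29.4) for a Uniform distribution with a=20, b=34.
0.671429

We have X ~ Uniform(a=20, b=34).

To find P(20.0 < X ≤ 29.4), we use:
P(20.0 < X ≤ 29.4) = P(X ≤ 29.4) - P(X ≤ 20.0)
                 = F(29.4) - F(20.0)
                 = 0.671429 - 0.000000
                 = 0.671429

So there's approximately a 67.1% chance that X falls in this range.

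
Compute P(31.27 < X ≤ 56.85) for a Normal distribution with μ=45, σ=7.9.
0.892085

We have X ~ Normal(μ=45, σ=7.9).

To find P(31.27 < X ≤ 56.85), we use:
P(31.27 < X ≤ 56.85) = P(X ≤ 56.85) - P(X ≤ 31.27)
                 = F(56.85) - F(31.27)
                 = 0.933193 - 0.041108
                 = 0.892085

So there's approximately a 89.2% chance that X falls in this range.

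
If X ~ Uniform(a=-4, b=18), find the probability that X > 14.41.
0.163182

We have X ~ Uniform(a=-4, b=18).

P(X > 14.41) = 1 - P(X ≤ 14.41)
                = 1 - F(14.41)
                = 1 - 0.836818
                = 0.163182

So there's approximately a 16.3% chance that X exceeds 14.41.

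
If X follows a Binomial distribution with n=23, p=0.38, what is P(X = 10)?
0.143674

We have X ~ Binomial(n=23, p=0.38).

For a Binomial distribution, the PMF gives us the probability of each outcome.

Using the PMF formula:
P(X = 10) = 0.143674

Rounded to 4 decimal places: 0.1437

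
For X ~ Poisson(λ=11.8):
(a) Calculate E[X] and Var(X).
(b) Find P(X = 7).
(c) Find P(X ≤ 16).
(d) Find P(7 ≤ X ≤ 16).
(a) E[X] = 11.8000, Var(X) = 11.8000
(b) P(X = 7) = 0.047432
(c) P(X ≤ 16) = 0.909206
(d) P(7 ≤ X ≤ 16) = 0.858025

We have X ~ Poisson(λ=11.8).

(a) Moments:
E[X] = 11.8000
Var(X) = 11.8000
σ = √Var(X) = 3.4351

(b) Point probability using PMF:
P(X = 7) = 0.047432

(c) Cumulative probability using CDF:
P(X ≤ 16) = F(16) = 0.909206

(d) Range probability:
P(7 ≤ X ≤ 16) = P(X ≤ 16) - P(X ≤ 6)
                   = F(16) - F(6)
                   = 0.909206 - 0.051181
                   = 0.858025

This means approximately 85.8% of outcomes fall in the interval [7, 16].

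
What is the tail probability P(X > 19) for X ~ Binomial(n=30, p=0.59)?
0.254398

We have X ~ Binomial(n=30, p=0.59).

P(X > 19) = 1 - P(X ≤ 19)
                = 1 - F(19)
                = 1 - 0.745602
                = 0.254398

So there's approximately a 25.4% chance that X exceeds 19.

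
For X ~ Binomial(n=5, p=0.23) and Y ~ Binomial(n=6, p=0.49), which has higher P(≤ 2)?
X has higher probability (P(X ≤ 2) = 0.9164 > P(Y ≤ 2) = 0.3627)

Compute P(≤ 2) for each distribution:

X ~ Binomial(n=5, p=0.23):
P(X ≤ 2) = 0.9164

Y ~ Binomial(n=6, p=0.49):
P(Y ≤ 2) = 0.3627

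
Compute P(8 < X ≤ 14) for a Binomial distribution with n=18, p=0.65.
0.862038

We have X ~ Binomial(n=18, p=0.65).

To find P(8 < X ≤ 14), we use:
P(8 < X ≤ 14) = P(X ≤ 14) - P(X ≤ 8)
                 = F(14) - F(8)
                 = 0.921733 - 0.059695
                 = 0.862038

So there's approximately a 86.2% chance that X falls in this range.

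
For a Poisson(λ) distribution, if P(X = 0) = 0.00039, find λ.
λ = 7.8494

For a Poisson(λ) distribution, the PMF at 0 is:
P(X = 0) = λ^0 e^(-λ) / 0! = e^(-λ)

Given P(X = 0) = 0.00039:
e^(-λ) = 0.00039
-λ = ln(0.00039)
λ = -ln(0.00039) = 7.8494

Verification: e^(-7.8494) = 0.00039 ✓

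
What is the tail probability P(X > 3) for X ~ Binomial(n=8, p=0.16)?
0.026670

We have X ~ Binomial(n=8, p=0.16).

P(X > 3) = 1 - P(X ≤ 3)
                = 1 - F(3)
                = 1 - 0.973330
                = 0.026670

So there's approximately a 2.7% chance that X exceeds 3.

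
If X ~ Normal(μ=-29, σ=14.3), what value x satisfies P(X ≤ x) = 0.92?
-8.9075

We have X ~ Normal(μ=-29, σ=14.3).

We want to find x such that P(X ≤ x) = 0.92.

This is the 92nd percentile, which means 92% of values fall below this point.

Using the inverse CDF (quantile function):
x = F⁻¹(0.92) = -8.9075

Verification: P(X ≤ -8.9075) = 0.92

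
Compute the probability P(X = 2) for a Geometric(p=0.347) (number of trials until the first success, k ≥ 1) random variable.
0.226591

We have X ~ Geometric(p=0.347) (number of trials until the first success, k ≥ 1).

For a Geometric distribution, the PMF gives us the probability of each outcome.

Using the PMF formula:
P(X = 2) = 0.226591

Rounded to 4 decimal places: 0.2266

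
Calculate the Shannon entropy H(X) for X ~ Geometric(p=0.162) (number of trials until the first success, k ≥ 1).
2.7344 nats

We have X ~ Geometric(p=0.162) (number of trials until the first success, k ≥ 1).

The Shannon entropy measures the uncertainty or information content of the distribution.

For a Geometric distribution with p=0.162 (number of trials until the first success, k ≥ 1):
H(X) = 2.7344 nats

(In bits, this would be 3.9449 bits.)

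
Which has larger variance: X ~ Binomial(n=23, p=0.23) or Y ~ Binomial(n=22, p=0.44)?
Y has larger variance (5.4208 > 4.0733)

Compute the variance for each distribution:

X ~ Binomial(n=23, p=0.23):
Var(X) = 4.0733

Y ~ Binomial(n=22, p=0.44):
Var(Y) = 5.4208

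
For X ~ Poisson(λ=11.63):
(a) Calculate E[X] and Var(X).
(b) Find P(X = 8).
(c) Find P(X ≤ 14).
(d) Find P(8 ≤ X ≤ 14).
(a) E[X] = 11.6300, Var(X) = 11.6300
(b) P(X = 8) = 0.073837
(c) P(X ≤ 14) = 0.804422
(d) P(8 ≤ X ≤ 14) = 0.697463

We have X ~ Poisson(λ=11.63).

(a) Moments:
E[X] = 11.6300
Var(X) = 11.6300
σ = √Var(X) = 3.4103

(b) Point probability using PMF:
P(X = 8) = 0.073837

(c) Cumulative probability using CDF:
P(X ≤ 14) = F(14) = 0.804422

(d) Range probability:
P(8 ≤ X ≤ 14) = P(X ≤ 14) - P(X ≤ 7)
                   = F(14) - F(7)
                   = 0.804422 - 0.106959
                   = 0.697463

This means approximately 69.7% of outcomes fall in the interval [8, 14].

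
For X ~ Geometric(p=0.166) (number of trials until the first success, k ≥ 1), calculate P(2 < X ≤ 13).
0.601115

We have X ~ Geometric(p=0.166) (number of trials until the first success, k ≥ 1).

To find P(2 < X ≤ 13), we use:
P(2 < X ≤ 13) = P(X ≤ 13) - P(X ≤ 2)
                 = F(13) - F(2)
                 = 0.905559 - 0.304444
                 = 0.601115

So there's approximately a 60.1% chance that X falls in this range.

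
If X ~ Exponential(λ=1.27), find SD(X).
0.7874

We have X ~ Exponential(λ=1.27).

For an Exponential distribution with λ=1.27:
σ = √Var(X) = 0.7874

The standard deviation is the square root of the variance.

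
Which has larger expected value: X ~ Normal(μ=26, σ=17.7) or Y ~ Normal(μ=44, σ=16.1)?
Y has larger mean (44.0000 > 26.0000)

Compute the expected value for each distribution:

X ~ Normal(μ=26, σ=17.7):
E[X] = 26.0000

Y ~ Normal(μ=44, σ=16.1):
E[Y] = 44.0000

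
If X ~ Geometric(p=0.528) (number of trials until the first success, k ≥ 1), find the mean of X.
1.8939

We have X ~ Geometric(p=0.528) (number of trials until the first success, k ≥ 1).

For a Geometric distribution with p=0.528 (number of trials until the first success, k ≥ 1):
E[X] = 1.8939

This is the expected (average) value of X.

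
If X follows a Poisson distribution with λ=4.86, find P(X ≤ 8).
0.940663

We have X ~ Poisson(λ=4.86).

The CDF gives us P(X ≤ k).

Using the CDF:
P(X ≤ 8) = 0.940663

This means there's approximately a 94.1% chance that X is at most 8.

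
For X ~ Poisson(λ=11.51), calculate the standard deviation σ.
3.3926

We have X ~ Poisson(λ=11.51).

For a Poisson distribution with λ=11.51:
σ = √Var(X) = 3.3926

The standard deviation is the square root of the variance.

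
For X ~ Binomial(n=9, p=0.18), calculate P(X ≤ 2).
0.789537

We have X ~ Binomial(n=9, p=0.18).

The CDF gives us P(X ≤ k).

Using the CDF:
P(X ≤ 2) = 0.789537

This means there's approximately a 79.0% chance that X is at most 2.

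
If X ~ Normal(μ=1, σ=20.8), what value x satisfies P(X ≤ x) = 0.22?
-15.0616

We have X ~ Normal(μ=1, σ=20.8).

We want to find x such that P(X ≤ x) = 0.22.

This is the 22nd percentile, which means 22% of values fall below this point.

Using the inverse CDF (quantile function):
x = F⁻¹(0.22) = -15.0616

Verification: P(X ≤ -15.0616) = 0.22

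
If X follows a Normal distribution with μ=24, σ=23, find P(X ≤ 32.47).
0.643661

We have X ~ Normal(μ=24, σ=23).

The CDF gives us P(X ≤ k).

Using the CDF:
P(X ≤ 32.47) = 0.643661

This means there's approximately a 64.4% chance that X is at most 32.47.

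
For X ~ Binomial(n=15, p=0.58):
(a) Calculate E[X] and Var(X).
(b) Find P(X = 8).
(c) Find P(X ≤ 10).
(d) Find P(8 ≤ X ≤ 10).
(a) E[X] = 8.7000, Var(X) = 3.6540
(b) P(X = 8) = 0.189984
(c) P(X ≤ 10) = 0.826094
(d) P(8 ≤ X ≤ 10) = 0.563117

We have X ~ Binomial(n=15, p=0.58).

(a) Moments:
E[X] = 8.7000
Var(X) = 3.6540
σ = √Var(X) = 1.9115

(b) Point probability using PMF:
P(X = 8) = 0.189984

(c) Cumulative probability using CDF:
P(X ≤ 10) = F(10) = 0.826094

(d) Range probability:
P(8 ≤ X ≤ 10) = P(X ≤ 10) - P(X ≤ 7)
                   = F(10) - F(7)
                   = 0.826094 - 0.262977
                   = 0.563117

This means approximately 56.3% of outcomes fall in the interval [8, 10].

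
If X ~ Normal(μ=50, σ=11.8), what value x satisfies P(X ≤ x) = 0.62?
53.6047

We have X ~ Normal(μ=50, σ=11.8).

We want to find x such that P(X ≤ x) = 0.62.

This is the 62nd percentile, which means 62% of values fall below this point.

Using the inverse CDF (quantile function):
x = F⁻¹(0.62) = 53.6047

Verification: P(X ≤ 53.6047) = 0.62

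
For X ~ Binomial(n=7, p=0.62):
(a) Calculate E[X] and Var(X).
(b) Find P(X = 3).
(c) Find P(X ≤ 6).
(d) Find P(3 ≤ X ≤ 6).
(a) E[X] = 4.3400, Var(X) = 1.6492
(b) P(X = 3) = 0.173931
(c) P(X ≤ 6) = 0.964784
(d) P(3 ≤ X ≤ 6) = 0.886610

We have X ~ Binomial(n=7, p=0.62).

(a) Moments:
E[X] = 4.3400
Var(X) = 1.6492
σ = √Var(X) = 1.2842

(b) Point probability using PMF:
P(X = 3) = 0.173931

(c) Cumulative probability using CDF:
P(X ≤ 6) = F(6) = 0.964784

(d) Range probability:
P(3 ≤ X ≤ 6) = P(X ≤ 6) - P(X ≤ 2)
                   = F(6) - F(2)
                   = 0.964784 - 0.078173
                   = 0.886610

This means approximately 88.7% of outcomes fall in the interval [3, 6].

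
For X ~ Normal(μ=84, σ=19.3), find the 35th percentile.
76.5633

We have X ~ Normal(μ=84, σ=19.3).

We want to find x such that P(X ≤ x) = 0.35.

This is the 35th percentile, which means 35% of values fall below this point.

Using the inverse CDF (quantile function):
x = F⁻¹(0.35) = 76.5633

Verification: P(X ≤ 76.5633) = 0.35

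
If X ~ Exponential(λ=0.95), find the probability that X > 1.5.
0.240508

We have X ~ Exponential(λ=0.95).

P(X > 1.5) = 1 - P(X ≤ 1.5)
                = 1 - F(1.5)
                = 1 - 0.759492
                = 0.240508

So there's approximately a 24.1% chance that X exceeds 1.5.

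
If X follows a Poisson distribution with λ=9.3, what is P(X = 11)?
0.103090

We have X ~ Poisson(λ=9.3).

For a Poisson distribution, the PMF gives us the probability of each outcome.

Using the PMF formula:
P(X = 11) = 0.103090

Rounded to 4 decimal places: 0.1031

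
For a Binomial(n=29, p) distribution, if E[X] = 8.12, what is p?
p = 0.28

For a Binomial(n, p) distribution:
E[X] = n × p

Given n = 29 and E[X] = 8.12:
8.12 = 29 × p
p = 8.12 / 29 = 0.28

Verification: Binomial(29, 0.28) has E[X] = 8.12 ✓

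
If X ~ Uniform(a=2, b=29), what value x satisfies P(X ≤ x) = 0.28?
9.5600

We have X ~ Uniform(a=2, b=29).

We want to find x such that P(X ≤ x) = 0.28.

This is the 28th percentile, which means 28% of values fall below this point.

Using the inverse CDF (quantile function):
x = F⁻¹(0.28) = 9.5600

Verification: P(X ≤ 9.5600) = 0.28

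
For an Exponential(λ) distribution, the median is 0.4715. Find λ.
λ = 1.4701

For X ~ Exponential(λ), the CDF is F(x) = 1 - e^(-λx).
The median m satisfies F(m) = 0.5:
1 - e^(-λm) = 0.5
e^(-λm) = 0.5
λm = ln(2)
m = ln(2) / λ

Given m = 0.4715:
λ = ln(2) / 0.4715 = 0.693147 / 0.4715 = 1.4701

Verification: ln(2) / 1.4701 = 0.4715 ✓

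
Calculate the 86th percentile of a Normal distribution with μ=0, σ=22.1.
23.8751

We have X ~ Normal(μ=0, σ=22.1).

We want to find x such that P(X ≤ x) = 0.86.

This is the 86th percentile, which means 86% of values fall below this point.

Using the inverse CDF (quantile function):
x = F⁻¹(0.86) = 23.8751

Verification: P(X ≤ 23.8751) = 0.86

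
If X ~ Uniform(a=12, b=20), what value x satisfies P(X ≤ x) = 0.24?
13.9200

We have X ~ Uniform(a=12, b=20).

We want to find x such that P(X ≤ x) = 0.24.

This is the 24th percentile, which means 24% of values fall below this point.

Using the inverse CDF (quantile function):
x = F⁻¹(0.24) = 13.9200

Verification: P(X ≤ 13.9200) = 0.24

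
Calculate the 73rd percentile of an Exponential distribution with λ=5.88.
0.2227

We have X ~ Exponential(λ=5.88).

We want to find x such that P(X ≤ x) = 0.73.

This is the 73rd percentile, which means 73% of values fall below this point.

Using the inverse CDF (quantile function):
x = F⁻¹(0.73) = 0.2227

Verification: P(X ≤ 0.2227) = 0.73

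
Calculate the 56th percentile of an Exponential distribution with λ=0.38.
2.1605

We have X ~ Exponential(λ=0.38).

We want to find x such that P(X ≤ x) = 0.56.

This is the 56th percentile, which means 56% of values fall below this point.

Using the inverse CDF (quantile function):
x = F⁻¹(0.56) = 2.1605

Verification: P(X ≤ 2.1605) = 0.56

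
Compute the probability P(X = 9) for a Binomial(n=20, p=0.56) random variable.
0.108862

We have X ~ Binomial(n=20, p=0.56).

For a Binomial distribution, the PMF gives us the probability of each outcome.

Using the PMF formula:
P(X = 9) = 0.108862

Rounded to 4 decimal places: 0.1089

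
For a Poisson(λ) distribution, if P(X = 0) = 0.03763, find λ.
λ = 3.2800

For a Poisson(λ) distribution, the PMF at 0 is:
P(X = 0) = λ^0 e^(-λ) / 0! = e^(-λ)

Given P(X = 0) = 0.03763:
e^(-λ) = 0.03763
-λ = ln(0.03763)
λ = -ln(0.03763) = 3.2800

Verification: e^(-3.2800) = 0.03763 ✓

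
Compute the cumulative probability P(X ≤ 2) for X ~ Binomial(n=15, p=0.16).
0.560784

We have X ~ Binomial(n=15, p=0.16).

The CDF gives us P(X ≤ k).

Using the CDF:
P(X ≤ 2) = 0.560784

This means there's approximately a 56.1% chance that X is at most 2.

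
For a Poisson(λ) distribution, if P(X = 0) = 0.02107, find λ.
λ = 3.8599

For a Poisson(λ) distribution, the PMF at 0 is:
P(X = 0) = λ^0 e^(-λ) / 0! = e^(-λ)

Given P(X = 0) = 0.02107:
e^(-λ) = 0.02107
-λ = ln(0.02107)
λ = -ln(0.02107) = 3.8599

Verification: e^(-3.8599) = 0.02107 ✓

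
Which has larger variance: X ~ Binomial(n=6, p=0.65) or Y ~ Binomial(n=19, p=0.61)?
Y has larger variance (4.5201 > 1.3650)

Compute the variance for each distribution:

X ~ Binomial(n=6, p=0.65):
Var(X) = 1.3650

Y ~ Binomial(n=19, p=0.61):
Var(Y) = 4.5201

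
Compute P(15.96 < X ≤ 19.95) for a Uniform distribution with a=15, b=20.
0.798000

We have X ~ Uniform(a=15, b=20).

To find P(15.96 < X ≤ 19.95), we use:
P(15.96 < X ≤ 19.95) = P(X ≤ 19.95) - P(X ≤ 15.96)
                 = F(19.95) - F(15.96)
                 = 0.990000 - 0.192000
                 = 0.798000

So there's approximately a 79.8% chance that X falls in this range.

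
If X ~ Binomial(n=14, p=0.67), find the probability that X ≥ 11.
0.269851

We have X ~ Binomial(n=14, p=0.67).

For discrete distributions, P(X ≥ 11) = 1 - P(X ≤ 10).

P(X ≤ 10) = 0.730149
P(X ≥ 11) = 1 - 0.730149 = 0.269851

So there's approximately a 27.0% chance that X is at least 11.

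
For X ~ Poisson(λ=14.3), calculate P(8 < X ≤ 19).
0.857086

We have X ~ Poisson(λ=14.3).

To find P(8 < X ≤ 19), we use:
P(8 < X ≤ 19) = P(X ≤ 19) - P(X ≤ 8)
                 = F(19) - F(8)
                 = 0.910578 - 0.053492
                 = 0.857086

So there's approximately a 85.7% chance that X falls in this range.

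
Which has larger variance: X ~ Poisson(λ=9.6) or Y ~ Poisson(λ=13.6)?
Y has larger variance (13.6000 > 9.6000)

Compute the variance for each distribution:

X ~ Poisson(λ=9.6):
Var(X) = 9.6000

Y ~ Poisson(λ=13.6):
Var(Y) = 13.6000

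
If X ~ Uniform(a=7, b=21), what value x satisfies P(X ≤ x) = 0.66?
16.2400

We have X ~ Uniform(a=7, b=21).

We want to find x such that P(X ≤ x) = 0.66.

This is the 66th percentile, which means 66% of values fall below this point.

Using the inverse CDF (quantile function):
x = F⁻¹(0.66) = 16.2400

Verification: P(X ≤ 16.2400) = 0.66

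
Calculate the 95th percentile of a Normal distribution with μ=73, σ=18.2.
102.9363

We have X ~ Normal(μ=73, σ=18.2).

We want to find x such that P(X ≤ x) = 0.95.

This is the 95th percentile, which means 95% of values fall below this point.

Using the inverse CDF (quantile function):
x = F⁻¹(0.95) = 102.9363

Verification: P(X ≤ 102.9363) = 0.95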